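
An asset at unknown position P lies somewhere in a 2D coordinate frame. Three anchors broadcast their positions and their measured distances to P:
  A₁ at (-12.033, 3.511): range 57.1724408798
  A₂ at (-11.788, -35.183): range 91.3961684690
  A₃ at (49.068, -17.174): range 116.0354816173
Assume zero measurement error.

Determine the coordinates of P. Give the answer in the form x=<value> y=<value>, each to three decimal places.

eq1: (x + 12.033)² + (y − 3.511)² = 57.1724408798²
eq2: (x + 11.788)² + (y + 35.183)² = 91.3961684690²
eq3: (x − 49.068)² + (y + 17.174)² = 116.0354816173²
eq1−eq3, eq1−eq2 (x²,y² cancel):
  122.202·x − 41.370·y = -7650.050308
  0.490·x − 77.388·y = -3864.891392
det = 122.202·-77.388 − -41.370·0.490 = -9436.697076
x = (-7650.050308·-77.388 − -41.370·-3864.891392) / -9436.697076 = -45.792668
y = (122.202·-3864.891392 − -7650.050308·0.490) / -9436.697076 = 49.651793

x=-45.793 y=49.652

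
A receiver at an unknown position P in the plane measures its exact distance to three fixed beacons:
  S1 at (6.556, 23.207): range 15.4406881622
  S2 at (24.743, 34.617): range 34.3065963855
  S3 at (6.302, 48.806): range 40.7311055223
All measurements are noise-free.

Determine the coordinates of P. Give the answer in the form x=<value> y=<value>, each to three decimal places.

x=2.827 y=8.223

eq1: (x − 6.556)² + (y − 23.207)² = 15.4406881622²
eq2: (x − 24.743)² + (y − 34.617)² = 34.3065963855²
eq3: (x − 6.302)² + (y − 48.806)² = 40.7311055223²
eq1−eq2, eq1−eq3 (x²,y² cancel):
  36.374·x + 22.820·y = 290.479048
  -0.508·x + 51.198·y = 419.586749
det = 36.374·51.198 − 22.820·-0.508 = 1873.868612
x = (290.479048·51.198 − 22.820·419.586749) / 1873.868612 = 2.826760
y = (36.374·419.586749 − 290.479048·-0.508) / 1873.868612 = 8.223422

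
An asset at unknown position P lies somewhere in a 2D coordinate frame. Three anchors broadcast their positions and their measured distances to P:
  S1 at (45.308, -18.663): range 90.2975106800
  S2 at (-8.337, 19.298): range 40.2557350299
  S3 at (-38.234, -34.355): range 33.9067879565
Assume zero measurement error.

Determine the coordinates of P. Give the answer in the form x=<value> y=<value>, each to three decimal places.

x=-43.208 y=-0.815

eq1: (x − 45.308)² + (y + 18.663)² = 90.2975106800²
eq2: (x + 8.337)² + (y − 19.298)² = 40.2557350299²
eq3: (x + 38.234)² + (y + 34.355)² = 33.9067879565²
eq2−eq3, eq2−eq1 (x²,y² cancel):
  -59.794·x − 107.306·y = 2671.040341
  107.290·x − 75.922·y = -4573.912172
det = -59.794·-75.922 − -107.306·107.290 = 16052.540808
x = (2671.040341·-75.922 − -107.306·-4573.912172) / 16052.540808 = -43.208047
y = (-59.794·-4573.912172 − 2671.040341·107.290) / 16052.540808 = -0.815037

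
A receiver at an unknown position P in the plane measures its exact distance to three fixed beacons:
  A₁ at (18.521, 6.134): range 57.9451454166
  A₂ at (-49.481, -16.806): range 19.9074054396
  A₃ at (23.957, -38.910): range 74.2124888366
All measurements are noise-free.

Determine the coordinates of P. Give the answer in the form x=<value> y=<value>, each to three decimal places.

eq1: (x − 18.521)² + (y − 6.134)² = 57.9451454166²
eq2: (x + 49.481)² + (y + 16.806)² = 19.9074054396²
eq3: (x − 23.957)² + (y + 38.910)² = 74.2124888366²
eq2−eq3, eq2−eq1 (x²,y² cancel):
  146.876·x − 44.208·y = -5754.073756
  136.004·x + 45.880·y = -5311.492686
det = 146.876·45.880 − -44.208·136.004 = 12751.135712
x = (-5754.073756·45.880 − -44.208·-5311.492686) / 12751.135712 = -39.118662
y = (146.876·-5311.492686 − -5754.073756·136.004) / 12751.135712 = 0.191845

x=-39.119 y=0.192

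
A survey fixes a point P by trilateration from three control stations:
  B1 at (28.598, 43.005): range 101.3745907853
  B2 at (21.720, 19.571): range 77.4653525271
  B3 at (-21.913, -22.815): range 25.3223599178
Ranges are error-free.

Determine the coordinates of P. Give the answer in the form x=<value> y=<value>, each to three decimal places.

eq1: (x − 28.598)² + (y − 43.005)² = 101.3745907853²
eq2: (x − 21.720)² + (y − 19.571)² = 77.4653525271²
eq3: (x + 21.913)² + (y + 22.815)² = 25.3223599178²
eq1−eq2, eq1−eq3 (x²,y² cancel):
  -13.756·x − 46.868·y = 2463.433627
  -101.022·x − 131.640·y = 7969.013910
det = -13.756·-131.640 − -46.868·-101.022 = -2923.859256
x = (2463.433627·-131.640 − -46.868·7969.013910) / -2923.859256 = -16.828902
y = (-13.756·7969.013910 − 2463.433627·-101.022) / -2923.859256 = -47.621730

x=-16.829 y=-47.622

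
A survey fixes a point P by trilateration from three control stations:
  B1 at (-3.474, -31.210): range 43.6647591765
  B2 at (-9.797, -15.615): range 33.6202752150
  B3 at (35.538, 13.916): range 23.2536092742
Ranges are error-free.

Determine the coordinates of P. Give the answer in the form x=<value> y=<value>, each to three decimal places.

x=12.741 y=9.333

eq1: (x + 3.474)² + (y + 31.210)² = 43.6647591765²
eq2: (x + 9.797)² + (y + 15.615)² = 33.6202752150²
eq3: (x − 35.538)² + (y − 13.916)² = 23.2536092742²
eq3−eq1, eq3−eq2 (x²,y² cancel):
  -78.024·x − 90.252·y = -1836.352574
  -90.670·x − 59.062·y = -1706.387627
det = -78.024·-59.062 − -90.252·-90.670 = -3574.895352
x = (-1836.352574·-59.062 − -90.252·-1706.387627) / -3574.895352 = 12.740580
y = (-78.024·-1706.387627 − -1836.352574·-90.670) / -3574.895352 = 9.332553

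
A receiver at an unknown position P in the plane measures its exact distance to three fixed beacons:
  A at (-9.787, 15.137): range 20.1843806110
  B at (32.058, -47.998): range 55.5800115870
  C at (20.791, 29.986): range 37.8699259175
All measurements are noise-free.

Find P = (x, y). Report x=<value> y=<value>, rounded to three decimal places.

x=0.695 y=-2.112

eq1: (x + 9.787)² + (y − 15.137)² = 20.1843806110²
eq2: (x − 32.058)² + (y + 47.998)² = 55.5800115870²
eq3: (x − 20.791)² + (y − 29.986)² = 37.8699259175²
eq1−eq2, eq1−eq3 (x²,y² cancel):
  83.690·x − 126.270·y = 324.880763
  61.156·x + 29.698·y = -20.210329
det = 83.690·29.698 − -126.270·61.156 = 10207.593740
x = (324.880763·29.698 − -126.270·-20.210329) / 10207.593740 = 0.695203
y = (83.690·-20.210329 − 324.880763·61.156) / 10207.593740 = -2.112134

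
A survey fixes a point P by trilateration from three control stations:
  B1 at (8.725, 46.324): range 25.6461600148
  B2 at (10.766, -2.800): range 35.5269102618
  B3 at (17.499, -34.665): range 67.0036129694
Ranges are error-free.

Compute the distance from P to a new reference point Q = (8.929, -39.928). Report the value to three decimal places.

eq1: (x − 8.725)² + (y − 46.324)² = 25.6461600148²
eq2: (x − 10.766)² + (y + 2.800)² = 35.5269102618²
eq3: (x − 17.499)² + (y + 34.665)² = 67.0036129694²
eq2−eq3, eq2−eq1 (x²,y² cancel):
  13.466·x − 63.730·y = -1843.192328
  -4.082·x + 98.248·y = 2702.727674
det = 13.466·98.248 − -63.730·-4.082 = 1062.861708
x = (-1843.192328·98.248 − -63.730·2702.727674) / 1062.861708 = -8.321991
y = (13.466·2702.727674 − -1843.192328·-4.082) / 1062.861708 = 27.163477
|P − Q| = √((-8.321991 − 8.929)² + (27.163477 − -39.928)²) = 69.273826

69.274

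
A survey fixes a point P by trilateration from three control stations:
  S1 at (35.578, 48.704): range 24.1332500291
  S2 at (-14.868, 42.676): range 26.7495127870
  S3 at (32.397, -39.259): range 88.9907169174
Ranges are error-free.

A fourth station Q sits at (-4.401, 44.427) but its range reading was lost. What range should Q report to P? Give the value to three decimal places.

16.137

eq1: (x − 35.578)² + (y − 48.704)² = 24.1332500291²
eq2: (x + 14.868)² + (y − 42.676)² = 26.7495127870²
eq3: (x − 32.397)² + (y + 39.259)² = 88.9907169174²
eq2−eq1, eq2−eq3 (x²,y² cancel):
  100.892·x + 12.056·y = 1728.697977
  94.530·x − 163.870·y = -6655.274973
det = 100.892·-163.870 − 12.056·94.530 = -17672.825720
x = (1728.697977·-163.870 − 12.056·-6655.274973) / -17672.825720 = 11.489150
y = (100.892·-6655.274973 − 1728.697977·94.530) / -17672.825720 = 47.240766
|P − Q| = √((11.489150 − -4.401)² + (47.240766 − 44.427)²) = 16.137352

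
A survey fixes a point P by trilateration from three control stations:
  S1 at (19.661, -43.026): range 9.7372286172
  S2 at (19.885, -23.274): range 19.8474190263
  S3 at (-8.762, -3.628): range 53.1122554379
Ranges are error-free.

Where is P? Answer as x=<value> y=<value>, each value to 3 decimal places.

x=29.147 y=-40.828

eq1: (x − 19.661)² + (y + 43.026)² = 9.7372286172²
eq2: (x − 19.885)² + (y + 23.274)² = 19.8474190263²
eq3: (x + 8.762)² + (y + 3.628)² = 53.1122554379²
eq3−eq2, eq3−eq1 (x²,y² cancel):
  57.294·x − 39.292·y = 3274.148909
  56.846·x − 78.796·y = 4873.954626
det = 57.294·-78.796 − -39.292·56.846 = -2280.944992
x = (3274.148909·-78.796 − -39.292·4873.954626) / -2280.944992 = 29.146872
y = (57.294·4873.954626 − 3274.148909·56.846) / -2280.944992 = -40.827853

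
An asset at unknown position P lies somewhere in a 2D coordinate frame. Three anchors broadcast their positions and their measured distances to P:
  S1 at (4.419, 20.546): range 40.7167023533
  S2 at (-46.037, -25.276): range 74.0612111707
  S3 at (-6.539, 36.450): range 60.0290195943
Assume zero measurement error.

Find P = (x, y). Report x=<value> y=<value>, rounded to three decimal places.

eq1: (x − 4.419)² + (y − 20.546)² = 40.7167023533²
eq2: (x + 46.037)² + (y + 25.276)² = 74.0612111707²
eq3: (x + 6.539)² + (y − 36.450)² = 60.0290195943²
eq2−eq1, eq2−eq3 (x²,y² cancel):
  100.912·x + 91.644·y = 1510.597282
  78.996·x + 123.452·y = 494.659283
det = 100.912·123.452 − 91.644·78.996 = 5218.278800
x = (1510.597282·123.452 − 91.644·494.659283) / 5218.278800 = 27.049858
y = (100.912·494.659283 − 1510.597282·78.996) / 5218.278800 = -13.302104

x=27.050 y=-13.302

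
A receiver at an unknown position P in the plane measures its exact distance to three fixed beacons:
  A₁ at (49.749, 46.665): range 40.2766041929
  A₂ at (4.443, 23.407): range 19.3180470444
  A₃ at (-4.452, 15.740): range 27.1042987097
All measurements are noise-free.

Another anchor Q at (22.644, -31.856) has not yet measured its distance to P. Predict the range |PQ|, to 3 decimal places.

eq1: (x − 49.749)² + (y − 46.665)² = 40.2766041929²
eq2: (x − 4.443)² + (y − 23.407)² = 19.3180470444²
eq3: (x + 4.452)² + (y − 15.740)² = 27.1042987097²
eq3−eq1, eq3−eq2 (x²,y² cancel):
  108.402·x + 61.850·y = 3497.455485
  17.790·x + 15.334·y = 661.516061
det = 108.402·15.334 − 61.850·17.790 = 561.924768
x = (3497.455485·15.334 − 61.850·661.516061) / 561.924768 = 22.627965
y = (108.402·661.516061 − 3497.455485·17.790) / 561.924768 = 16.888259
|P − Q| = √((22.627965 − 22.644)² + (16.888259 − -31.856)²) = 48.744262

48.744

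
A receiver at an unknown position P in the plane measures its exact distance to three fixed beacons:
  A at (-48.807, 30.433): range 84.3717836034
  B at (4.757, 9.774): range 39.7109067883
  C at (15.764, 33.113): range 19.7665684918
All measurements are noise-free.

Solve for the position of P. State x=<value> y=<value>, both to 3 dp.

eq1: (x + 48.807)² + (y − 30.433)² = 84.3717836034²
eq2: (x − 4.757)² + (y − 9.774)² = 39.7109067883²
eq3: (x − 15.764)² + (y − 33.113)² = 19.7665684918²
eq1−eq3, eq1−eq2 (x²,y² cancel):
  129.142·x + 5.360·y = 4764.564365
  107.128·x − 41.318·y = 2351.511137
det = 129.142·-41.318 − 5.360·107.128 = -5910.095236
x = (4764.564365·-41.318 − 5.360·2351.511137) / -5910.095236 = 35.442131
y = (129.142·2351.511137 − 4764.564365·107.128) / -5910.095236 = 34.980722

x=35.442 y=34.981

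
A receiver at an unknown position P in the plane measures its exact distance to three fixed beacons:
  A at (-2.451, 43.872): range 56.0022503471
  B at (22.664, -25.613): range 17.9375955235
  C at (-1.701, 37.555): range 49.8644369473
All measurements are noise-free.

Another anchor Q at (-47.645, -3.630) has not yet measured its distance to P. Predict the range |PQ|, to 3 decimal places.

eq1: (x + 2.451)² + (y − 43.872)² = 56.0022503471²
eq2: (x − 22.664)² + (y + 25.613)² = 17.9375955235²
eq3: (x + 1.701)² + (y − 37.555)² = 49.8644369473²
eq1−eq3, eq1−eq2 (x²,y² cancel):
  1.500·x − 12.634·y = 132.301613
  50.230·x − 138.970·y = 2053.417591
det = 1.500·-138.970 − -12.634·50.230 = 426.150820
x = (132.301613·-138.970 − -12.634·2053.417591) / 426.150820 = 17.732977
y = (1.500·2053.417591 − 132.301613·50.230) / 426.150820 = -8.366483
|P − Q| = √((17.732977 − -47.645)² + (-8.366483 − -3.630)²) = 65.549326

65.549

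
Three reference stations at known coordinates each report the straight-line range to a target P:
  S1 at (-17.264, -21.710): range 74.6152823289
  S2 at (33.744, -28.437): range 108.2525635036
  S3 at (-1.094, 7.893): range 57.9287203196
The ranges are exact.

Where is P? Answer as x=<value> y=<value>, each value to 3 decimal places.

eq1: (x + 17.264)² + (y + 21.710)² = 74.6152823289²
eq2: (x − 33.744)² + (y + 28.437)² = 108.2525635036²
eq3: (x + 1.094)² + (y − 7.893)² = 57.9287203196²
eq2−eq1, eq2−eq3 (x²,y² cancel):
  -102.016·x + 13.454·y = 4973.226439
  -69.676·x + 72.660·y = 6479.056647
det = -102.016·72.660 − 13.454·-69.676 = -6475.061656
x = (4973.226439·72.660 − 13.454·6479.056647) / -6475.061656 = -42.344833
y = (-102.016·6479.056647 − 4973.226439·-69.676) / -6475.061656 = 48.563695

x=-42.345 y=48.564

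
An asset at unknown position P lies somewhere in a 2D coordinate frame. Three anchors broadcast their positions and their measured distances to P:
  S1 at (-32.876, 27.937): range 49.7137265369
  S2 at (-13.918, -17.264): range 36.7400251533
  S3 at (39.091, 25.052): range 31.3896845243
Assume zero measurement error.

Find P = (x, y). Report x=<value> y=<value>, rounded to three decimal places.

x=12.694 y=8.067

eq1: (x + 32.876)² + (y − 27.937)² = 49.7137265369²
eq2: (x + 13.918)² + (y + 17.264)² = 36.7400251533²
eq3: (x − 39.091)² + (y − 25.052)² = 31.3896845243²
eq3−eq1, eq3−eq2 (x²,y² cancel):
  -143.934·x + 5.770·y = -1780.543952
  -106.018·x − 84.632·y = -2028.469719
det = -143.934·-84.632 − 5.770·-106.018 = 12793.146148
x = (-1780.543952·-84.632 − 5.770·-2028.469719) / 12793.146148 = 12.693927
y = (-143.934·-2028.469719 − -1780.543952·-106.018) / 12793.146148 = 8.066511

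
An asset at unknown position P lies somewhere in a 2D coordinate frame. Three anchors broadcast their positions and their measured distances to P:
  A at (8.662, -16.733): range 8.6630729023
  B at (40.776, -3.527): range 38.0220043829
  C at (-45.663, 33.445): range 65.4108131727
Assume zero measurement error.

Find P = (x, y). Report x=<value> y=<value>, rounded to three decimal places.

eq1: (x − 8.662)² + (y + 16.733)² = 8.6630729023²
eq2: (x − 40.776)² + (y + 3.527)² = 38.0220043829²
eq3: (x + 45.663)² + (y − 33.445)² = 65.4108131727²
eq2−eq3, eq2−eq1 (x²,y² cancel):
  -172.878·x + 73.944·y = -1304.345974
  -64.228·x − 26.412·y = 50.525613
det = -172.878·-26.412 − 73.944·-64.228 = 9315.328968
x = (-1304.345974·-26.412 − 73.944·50.525613) / 9315.328968 = 3.297180
y = (-172.878·50.525613 − -1304.345974·-64.228) / 9315.328968 = -9.930975

x=3.297 y=-9.931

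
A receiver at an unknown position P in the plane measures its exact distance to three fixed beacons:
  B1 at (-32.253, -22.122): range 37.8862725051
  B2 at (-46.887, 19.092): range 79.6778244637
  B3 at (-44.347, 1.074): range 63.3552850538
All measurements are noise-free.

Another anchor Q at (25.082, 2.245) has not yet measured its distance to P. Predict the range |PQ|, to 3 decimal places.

59.793

eq1: (x + 32.253)² + (y + 22.122)² = 37.8862725051²
eq2: (x + 46.887)² + (y − 19.092)² = 79.6778244637²
eq3: (x + 44.347)² + (y − 1.074)² = 63.3552850538²
eq2−eq1, eq2−eq3 (x²,y² cancel):
  29.268·x − 82.428·y = 3879.929727
  5.080·x − 36.036·y = 1739.578219
det = 29.268·-36.036 − -82.428·5.080 = -635.967408
x = (3879.929727·-36.036 − -82.428·1739.578219) / -635.967408 = -5.617907
y = (29.268·1739.578219 − 3879.929727·5.080) / -635.967408 = -49.065301
|P − Q| = √((-5.617907 − 25.082)² + (-49.065301 − 2.245)²) = 59.793238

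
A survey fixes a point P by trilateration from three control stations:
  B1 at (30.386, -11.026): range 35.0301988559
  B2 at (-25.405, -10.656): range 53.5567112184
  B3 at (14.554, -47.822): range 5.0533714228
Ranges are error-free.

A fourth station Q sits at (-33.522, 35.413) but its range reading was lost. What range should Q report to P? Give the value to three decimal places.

eq1: (x − 30.386)² + (y + 11.026)² = 35.0301988559²
eq2: (x + 25.405)² + (y + 10.656)² = 53.5567112184²
eq3: (x − 14.554)² + (y + 47.822)² = 5.0533714228²
eq3−eq1, eq3−eq2 (x²,y² cancel):
  31.664·x + 73.592·y = -2655.459197
  -79.918·x + 74.332·y = -4582.582993
det = 31.664·74.332 − 73.592·-79.918 = 8234.973904
x = (-2655.459197·74.332 − 73.592·-4582.582993) / 8234.973904 = 16.983157
y = (31.664·-4582.582993 − -2655.459197·-79.918) / 8234.973904 = -43.390775
|P − Q| = √((16.983157 − -33.522)² + (-43.390775 − 35.413)²) = 93.599176

93.599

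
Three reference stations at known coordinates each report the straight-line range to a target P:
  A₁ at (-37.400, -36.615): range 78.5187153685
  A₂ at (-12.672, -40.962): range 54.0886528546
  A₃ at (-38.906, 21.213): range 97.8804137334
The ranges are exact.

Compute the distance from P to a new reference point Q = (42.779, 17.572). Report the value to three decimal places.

52.766

eq1: (x + 37.400)² + (y + 36.615)² = 78.5187153685²
eq2: (x + 12.672)² + (y + 40.962)² = 54.0886528546²
eq3: (x + 38.906)² + (y − 21.213)² = 97.8804137334²
eq2−eq3, eq2−eq1 (x²,y² cancel):
  -52.468·x + 124.350·y = -6529.789848
  -49.456·x + 8.694·y = -2338.653098
det = -52.468·8.694 − 124.350·-49.456 = 5693.696808
x = (-6529.789848·8.694 − 124.350·-2338.653098) / 5693.696808 = 41.105371
y = (-52.468·-2338.653098 − -6529.789848·-49.456) / 5693.696808 = -35.167457
|P − Q| = √((41.105371 − 42.779)² + (-35.167457 − 17.572)²) = 52.766005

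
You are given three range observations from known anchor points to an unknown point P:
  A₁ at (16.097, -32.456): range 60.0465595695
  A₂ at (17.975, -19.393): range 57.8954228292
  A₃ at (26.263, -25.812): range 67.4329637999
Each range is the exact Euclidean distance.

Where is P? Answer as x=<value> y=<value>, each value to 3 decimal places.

eq1: (x − 16.097)² + (y + 32.456)² = 60.0465595695²
eq2: (x − 17.975)² + (y + 19.393)² = 57.8954228292²
eq3: (x − 26.263)² + (y + 25.812)² = 67.4329637999²
eq1−eq2, eq1−eq3 (x²,y² cancel):
  3.756·x + 26.126·y = -359.606939
  20.332·x + 13.288·y = -898.116123
det = 3.756·13.288 − 26.126·20.332 = -481.284104
x = (-359.606939·13.288 − 26.126·-898.116123) / -481.284104 = -38.824729
y = (3.756·-898.116123 − -359.606939·20.332) / -481.284104 = -8.182701

x=-38.825 y=-8.183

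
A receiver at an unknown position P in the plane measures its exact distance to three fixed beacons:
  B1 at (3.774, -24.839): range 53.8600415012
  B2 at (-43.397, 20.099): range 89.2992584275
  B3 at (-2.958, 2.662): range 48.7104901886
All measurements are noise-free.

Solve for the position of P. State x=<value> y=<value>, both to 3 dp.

x=45.271 y=9.497

eq1: (x − 3.774)² + (y + 24.839)² = 53.8600415012²
eq2: (x + 43.397)² + (y − 20.099)² = 89.2992584275²
eq3: (x + 2.958)² + (y − 2.662)² = 48.7104901886²
eq1−eq3, eq1−eq2 (x²,y² cancel):
  -13.464·x + 55.002·y = -87.190773
  -94.342·x + 89.876·y = -3417.403072
det = -13.464·89.876 − 55.002·-94.342 = 3978.908220
x = (-87.190773·89.876 − 55.002·-3417.403072) / 3978.908220 = 45.270621
y = (-13.464·-3417.403072 − -87.190773·-94.342) / 3978.908220 = 9.496616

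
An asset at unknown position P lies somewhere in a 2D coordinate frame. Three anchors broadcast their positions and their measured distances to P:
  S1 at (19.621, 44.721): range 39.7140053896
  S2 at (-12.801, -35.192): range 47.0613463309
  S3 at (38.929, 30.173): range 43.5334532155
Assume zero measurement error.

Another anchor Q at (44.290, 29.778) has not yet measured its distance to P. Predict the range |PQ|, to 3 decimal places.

eq1: (x − 19.621)² + (y − 44.721)² = 39.7140053896²
eq2: (x + 12.801)² + (y + 35.192)² = 47.0613463309²
eq3: (x − 38.929)² + (y − 30.173)² = 43.5334532155²
eq3−eq1, eq3−eq2 (x²,y² cancel):
  -38.616·x + 29.096·y = 277.033837
  -103.460·x − 130.730·y = -1343.143275
det = -38.616·-130.730 − 29.096·-103.460 = 8058.541840
x = (277.033837·-130.730 − 29.096·-1343.143275) / 8058.541840 = 0.355333
y = (-38.616·-1343.143275 − 277.033837·-103.460) / 8058.541840 = 9.992967
|P − Q| = √((0.355333 − 44.290)² + (9.992967 − 29.778)²) = 48.184048

48.184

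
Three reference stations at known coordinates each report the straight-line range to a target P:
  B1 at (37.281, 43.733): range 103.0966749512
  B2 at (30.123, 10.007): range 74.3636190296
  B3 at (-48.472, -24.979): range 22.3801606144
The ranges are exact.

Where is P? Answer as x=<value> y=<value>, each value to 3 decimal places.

eq1: (x − 37.281)² + (y − 43.733)² = 103.0966749512²
eq2: (x − 30.123)² + (y − 10.007)² = 74.3636190296²
eq3: (x + 48.472)² + (y + 24.979)² = 22.3801606144²
eq3−eq2, eq3−eq1 (x²,y² cancel):
  157.190·x + 69.972·y = -6995.026293
  171.506·x + 137.424·y = -9799.089772
det = 157.190·137.424 − 69.972·171.506 = 9601.060728
x = (-6995.026293·137.424 − 69.972·-9799.089772) / 9601.060728 = -28.707514
y = (157.190·-9799.089772 − -6995.026293·171.506) / 9601.060728 = -35.478366

x=-28.708 y=-35.478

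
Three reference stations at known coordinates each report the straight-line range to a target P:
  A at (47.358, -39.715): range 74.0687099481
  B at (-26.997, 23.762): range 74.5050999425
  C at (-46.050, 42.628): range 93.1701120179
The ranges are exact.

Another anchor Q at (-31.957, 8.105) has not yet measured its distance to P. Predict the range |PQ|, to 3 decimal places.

82.969

eq1: (x − 47.358)² + (y + 39.715)² = 74.0687099481²
eq2: (x + 26.997)² + (y − 23.762)² = 74.5050999425²
eq3: (x + 46.050)² + (y − 42.628)² = 93.1701120179²
eq3−eq1, eq3−eq2 (x²,y² cancel):
  186.816·x − 164.686·y = 3076.808485
  38.106·x − 37.732·y = 485.381625
det = 186.816·-37.732 − -164.686·38.106 = -773.416596
x = (3076.808485·-37.732 − -164.686·485.381625) / -773.416596 = 46.751750
y = (186.816·485.381625 − 3076.808485·38.106) / -773.416596 = 34.351229
|P − Q| = √((46.751750 − -31.957)² + (34.351229 − 8.105)²) = 82.969464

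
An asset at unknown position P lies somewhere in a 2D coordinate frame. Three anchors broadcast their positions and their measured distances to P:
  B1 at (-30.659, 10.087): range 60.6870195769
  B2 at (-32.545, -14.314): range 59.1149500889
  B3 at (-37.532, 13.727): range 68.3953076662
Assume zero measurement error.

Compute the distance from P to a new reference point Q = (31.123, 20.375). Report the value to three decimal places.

31.187

eq1: (x + 30.659)² + (y − 10.087)² = 60.6870195769²
eq2: (x + 32.545)² + (y + 14.314)² = 59.1149500889²
eq3: (x + 37.532)² + (y − 13.727)² = 68.3953076662²
eq1−eq3, eq1−eq2 (x²,y² cancel):
  -13.746·x + 7.280·y = -439.644063
  -3.772·x − 48.802·y = 410.682792
det = -13.746·-48.802 − 7.280·-3.772 = 698.292452
x = (-439.644063·-48.802 − 7.280·410.682792) / 698.292452 = 26.444133
y = (-13.746·410.682792 − -439.644063·-3.772) / 698.292452 = -10.459204
|P − Q| = √((26.444133 − 31.123)² + (-10.459204 − 20.375)²) = 31.187175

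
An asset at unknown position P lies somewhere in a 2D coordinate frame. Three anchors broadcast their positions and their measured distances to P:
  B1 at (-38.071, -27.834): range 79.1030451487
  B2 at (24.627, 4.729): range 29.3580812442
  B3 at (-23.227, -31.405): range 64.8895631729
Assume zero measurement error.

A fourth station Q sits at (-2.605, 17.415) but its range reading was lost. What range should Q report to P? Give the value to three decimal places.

eq1: (x + 38.071)² + (y + 27.834)² = 79.1030451487²
eq2: (x − 24.627)² + (y − 4.729)² = 29.3580812442²
eq3: (x + 23.227)² + (y + 31.405)² = 64.8895631729²
eq3−eq1, eq3−eq2 (x²,y² cancel):
  -29.688·x + 7.142·y = -1348.271300
  95.708·x + 72.268·y = 2451.843490
det = -29.688·72.268 − 7.142·95.708 = -2829.038920
x = (-1348.271300·72.268 − 7.142·2451.843490) / -2829.038920 = 40.631444
y = (-29.688·2451.843490 − -1348.271300·95.708) / -2829.038920 = -19.883085
|P − Q| = √((40.631444 − -2.605)² + (-19.883085 − 17.415)²) = 57.101114

57.101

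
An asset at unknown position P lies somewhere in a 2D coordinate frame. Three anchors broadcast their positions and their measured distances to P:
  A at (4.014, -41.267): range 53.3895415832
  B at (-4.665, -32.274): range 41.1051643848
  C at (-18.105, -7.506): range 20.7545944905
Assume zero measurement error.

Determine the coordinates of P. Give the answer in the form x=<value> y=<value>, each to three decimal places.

x=-38.778 y=-9.341

eq1: (x − 4.014)² + (y + 41.267)² = 53.3895415832²
eq2: (x + 4.665)² + (y + 32.274)² = 41.1051643848²
eq3: (x + 18.105)² + (y + 7.506)² = 20.7545944905²
eq2−eq3, eq2−eq1 (x²,y² cancel):
  -26.880·x + 49.536·y = 579.639107
  17.358·x − 17.986·y = -505.104427
det = -26.880·-17.986 − 49.536·17.358 = -376.382208
x = (579.639107·-17.986 − 49.536·-505.104427) / -376.382208 = -38.778305
y = (-26.880·-505.104427 − 579.639107·17.358) / -376.382208 = -9.341120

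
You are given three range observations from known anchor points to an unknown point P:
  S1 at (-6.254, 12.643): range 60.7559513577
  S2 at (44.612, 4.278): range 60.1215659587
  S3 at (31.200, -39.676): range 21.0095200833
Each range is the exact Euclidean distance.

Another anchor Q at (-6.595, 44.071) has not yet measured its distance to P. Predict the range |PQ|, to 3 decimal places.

91.388

eq1: (x + 6.254)² + (y − 12.643)² = 60.7559513577²
eq2: (x − 44.612)² + (y − 4.278)² = 60.1215659587²
eq3: (x − 31.200)² + (y + 39.676)² = 21.0095200833²
eq1−eq2, eq1−eq3 (x²,y² cancel):
  101.732·x − 16.730·y = 1886.256795
  74.908·x − 104.638·y = 5598.552702
det = 101.732·-104.638 − -16.730·74.908 = -9391.822176
x = (1886.256795·-104.638 − -16.730·5598.552702) / -9391.822176 = 11.042623
y = (101.732·5598.552702 − 1886.256795·74.908) / -9391.822176 = -45.598845
|P − Q| = √((11.042623 − -6.595)² + (-45.598845 − 44.071)²) = 91.388001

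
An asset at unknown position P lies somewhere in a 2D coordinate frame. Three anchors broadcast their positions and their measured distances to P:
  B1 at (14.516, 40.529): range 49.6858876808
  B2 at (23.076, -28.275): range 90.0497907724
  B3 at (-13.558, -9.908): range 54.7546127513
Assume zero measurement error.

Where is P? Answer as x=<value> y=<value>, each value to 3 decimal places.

x=-35.170 y=40.401

eq1: (x − 14.516)² + (y − 40.529)² = 49.6858876808²
eq2: (x − 23.076)² + (y + 28.275)² = 90.0497907724²
eq3: (x + 13.558)² + (y + 9.908)² = 54.7546127513²
eq2−eq1, eq2−eq3 (x²,y² cancel):
  -17.120·x + 137.608·y = 6161.614080
  -73.268·x + 36.734·y = 4060.907628
det = -17.120·36.734 − 137.608·-73.268 = 9453.376864
x = (6161.614080·36.734 − 137.608·4060.907628) / 9453.376864 = -35.169723
y = (-17.120·4060.907628 − 6161.614080·-73.268) / 9453.376864 = 40.401055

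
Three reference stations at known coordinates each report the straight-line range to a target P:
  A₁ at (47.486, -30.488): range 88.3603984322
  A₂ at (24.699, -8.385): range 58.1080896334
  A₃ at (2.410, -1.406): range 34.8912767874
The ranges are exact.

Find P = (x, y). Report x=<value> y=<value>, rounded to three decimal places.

eq1: (x − 47.486)² + (y + 30.488)² = 88.3603984322²
eq2: (x − 24.699)² + (y + 8.385)² = 58.1080896334²
eq3: (x − 2.410)² + (y + 1.406)² = 34.8912767874²
eq2−eq1, eq2−eq3 (x²,y² cancel):
  45.574·x − 44.206·y = -1926.920416
  -44.578·x + 13.958·y = 1486.584995
det = 45.574·13.958 − -44.206·-44.578 = -1334.493176
x = (-1926.920416·13.958 − -44.206·1486.584995) / -1334.493176 = -29.089711
y = (45.574·1486.584995 − -1926.920416·-44.578) / -1334.493176 = 13.599645

x=-29.090 y=13.600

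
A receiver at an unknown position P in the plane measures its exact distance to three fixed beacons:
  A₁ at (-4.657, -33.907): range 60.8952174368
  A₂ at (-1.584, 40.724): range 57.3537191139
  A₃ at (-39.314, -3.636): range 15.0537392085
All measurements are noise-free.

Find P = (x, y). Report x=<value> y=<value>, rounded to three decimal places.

x=-48.750 y=8.093

eq1: (x + 4.657)² + (y + 33.907)² = 60.8952174368²
eq2: (x + 1.584)² + (y − 40.724)² = 57.3537191139²
eq3: (x + 39.314)² + (y + 3.636)² = 15.0537392085²
eq3−eq2, eq3−eq1 (x²,y² cancel):
  75.460·x + 88.720·y = -2960.691892
  69.314·x − 60.542·y = -3869.051237
det = 75.460·-60.542 − 88.720·69.314 = -10718.037400
x = (-2960.691892·-60.542 − 88.720·-3869.051237) / -10718.037400 = -48.750384
y = (75.460·-3869.051237 − -2960.691892·69.314) / -10718.037400 = 8.093012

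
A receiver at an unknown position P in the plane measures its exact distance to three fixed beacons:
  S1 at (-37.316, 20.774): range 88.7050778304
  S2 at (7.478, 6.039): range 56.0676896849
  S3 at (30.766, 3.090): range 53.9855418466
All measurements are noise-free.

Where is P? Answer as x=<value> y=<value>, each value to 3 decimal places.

x=17.237 y=-49.173

eq1: (x + 37.316)² + (y − 20.774)² = 88.7050778304²
eq2: (x − 7.478)² + (y − 6.039)² = 56.0676896849²
eq3: (x − 30.766)² + (y − 3.090)² = 53.9855418466²
eq2−eq3, eq2−eq1 (x²,y² cancel):
  46.576·x − 5.898·y = 1092.851949
  -89.588·x + 29.470·y = -2993.352079
det = 46.576·29.470 − -5.898·-89.588 = 844.204696
x = (1092.851949·29.470 − -5.898·-2993.352079) / 844.204696 = 17.237000
y = (46.576·-2993.352079 − 1092.851949·-89.588) / 844.204696 = -49.172844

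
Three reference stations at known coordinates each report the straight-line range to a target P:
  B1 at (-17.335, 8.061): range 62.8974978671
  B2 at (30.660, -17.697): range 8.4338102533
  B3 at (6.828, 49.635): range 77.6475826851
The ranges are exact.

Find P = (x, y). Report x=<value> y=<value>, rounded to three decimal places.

eq1: (x + 17.335)² + (y − 8.061)² = 62.8974978671²
eq2: (x − 30.660)² + (y + 17.697)² = 8.4338102533²
eq3: (x − 6.828)² + (y − 49.635)² = 77.6475826851²
eq1−eq2, eq1−eq3 (x²,y² cancel):
  95.990·x − 51.516·y = 4772.703546
  48.326·x + 83.148·y = 71.721004
det = 95.990·83.148 − -51.516·48.326 = 10470.938736
x = (4772.703546·83.148 − -51.516·71.721004) / 10470.938736 = 38.252113
y = (95.990·71.721004 − 4772.703546·48.326) / 10470.938736 = -21.369734

x=38.252 y=-21.370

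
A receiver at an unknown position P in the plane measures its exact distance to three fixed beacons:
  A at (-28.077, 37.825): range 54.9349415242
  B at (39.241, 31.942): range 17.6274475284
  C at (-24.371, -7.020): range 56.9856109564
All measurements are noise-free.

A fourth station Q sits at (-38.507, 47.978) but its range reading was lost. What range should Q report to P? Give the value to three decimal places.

68.163

eq1: (x + 28.077)² + (y − 37.825)² = 54.9349415242²
eq2: (x − 39.241)² + (y − 31.942)² = 17.6274475284²
eq3: (x + 24.371)² + (y + 7.020)² = 56.9856109564²
eq2−eq3, eq2−eq1 (x²,y² cancel):
  -127.224·x − 77.924·y = -4853.554354
  -134.636·x + 11.766·y = -3048.219785
det = -127.224·11.766 − -77.924·-134.636 = -11988.293248
x = (-4853.554354·11.766 − -77.924·-3048.219785) / -11988.293248 = 24.577010
y = (-127.224·-3048.219785 − -4853.554354·-134.636) / -11988.293248 = 22.159654
|P − Q| = √((24.577010 − -38.507)² + (22.159654 − 47.978)²) = 68.162888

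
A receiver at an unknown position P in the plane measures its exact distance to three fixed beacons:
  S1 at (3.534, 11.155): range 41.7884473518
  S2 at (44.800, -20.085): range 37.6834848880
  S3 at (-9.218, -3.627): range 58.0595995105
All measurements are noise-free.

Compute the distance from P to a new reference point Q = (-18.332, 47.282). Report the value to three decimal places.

69.783

eq1: (x − 3.534)² + (y − 11.155)² = 41.7884473518²
eq2: (x − 44.800)² + (y + 20.085)² = 37.6834848880²
eq3: (x + 9.218)² + (y + 3.627)² = 58.0595995105²
eq2−eq3, eq2−eq1 (x²,y² cancel):
  -108.036·x + 32.916·y = -4263.192634
  -82.532·x + 62.480·y = -2599.753343
det = -108.036·62.480 − 32.916·-82.532 = -4033.465968
x = (-4263.192634·62.480 − 32.916·-2599.753343) / -4033.465968 = 44.822690
y = (-108.036·-2599.753343 − -4263.192634·-82.532) / -4033.465968 = 17.598478
|P − Q| = √((44.822690 − -18.332)² + (17.598478 − 47.282)²) = 69.782708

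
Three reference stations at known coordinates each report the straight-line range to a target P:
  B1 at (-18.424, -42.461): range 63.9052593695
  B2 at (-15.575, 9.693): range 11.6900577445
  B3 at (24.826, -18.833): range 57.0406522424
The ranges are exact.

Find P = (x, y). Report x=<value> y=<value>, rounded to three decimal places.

eq1: (x + 18.424)² + (y + 42.461)² = 63.9052593695²
eq2: (x + 15.575)² + (y − 9.693)² = 11.6900577445²
eq3: (x − 24.826)² + (y + 18.833)² = 57.0406522424²
eq2−eq1, eq2−eq3 (x²,y² cancel):
  -5.698·x − 104.308·y = -2141.379302
  80.802·x − 57.052·y = -2482.501267
det = -5.698·-57.052 − -104.308·80.802 = 8753.377312
x = (-2141.379302·-57.052 − -104.308·-2482.501267) / 8753.377312 = -15.625371
y = (-5.698·-2482.501267 − -2141.379302·80.802) / 8753.377312 = 21.382949

x=-15.625 y=21.383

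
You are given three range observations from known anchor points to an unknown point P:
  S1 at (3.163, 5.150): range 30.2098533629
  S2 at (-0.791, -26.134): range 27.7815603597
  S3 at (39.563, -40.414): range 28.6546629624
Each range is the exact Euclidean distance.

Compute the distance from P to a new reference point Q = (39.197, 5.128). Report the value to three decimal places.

25.260

eq1: (x − 3.163)² + (y − 5.150)² = 30.2098533629²
eq2: (x + 0.791)² + (y + 26.134)² = 27.7815603597²
eq3: (x − 39.563)² + (y + 40.414)² = 28.6546629624²
eq1−eq3, eq1−eq2 (x²,y² cancel):
  72.800·x − 91.128·y = 3253.540827
  -7.908·x − 62.568·y = 787.904712
det = 72.800·-62.568 − -91.128·-7.908 = -5275.590624
x = (3253.540827·-62.568 − -91.128·787.904712) / -5275.590624 = 24.976798
y = (72.800·787.904712 − 3253.540827·-7.908) / -5275.590624 = -15.749604
|P − Q| = √((24.976798 − 39.197)² + (-15.749604 − 5.128)²) = 25.260414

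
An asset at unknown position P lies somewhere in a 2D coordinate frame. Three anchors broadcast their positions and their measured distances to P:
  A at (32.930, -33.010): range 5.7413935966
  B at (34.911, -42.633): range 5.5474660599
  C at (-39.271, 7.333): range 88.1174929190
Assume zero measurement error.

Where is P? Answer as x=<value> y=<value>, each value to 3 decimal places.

x=36.665 y=-37.370

eq1: (x − 32.930)² + (y + 33.010)² = 5.7413935966²
eq2: (x − 34.911)² + (y + 42.633)² = 5.5474660599²
eq3: (x + 39.271)² + (y − 7.333)² = 88.1174929190²
eq2−eq3, eq2−eq1 (x²,y² cancel):
  -148.364·x + 99.932·y = -9174.284459
  -3.962·x + 19.246·y = -864.494831
det = -148.364·19.246 − 99.932·-3.962 = -2459.482960
x = (-9174.284459·19.246 − 99.932·-864.494831) / -2459.482960 = 36.665260
y = (-148.364·-864.494831 − -9174.284459·-3.962) / -2459.482960 = -37.370211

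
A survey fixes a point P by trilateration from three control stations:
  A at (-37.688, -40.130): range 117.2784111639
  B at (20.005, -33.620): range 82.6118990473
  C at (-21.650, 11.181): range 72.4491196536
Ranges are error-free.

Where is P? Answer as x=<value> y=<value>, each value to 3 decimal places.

eq1: (x + 37.688)² + (y + 40.130)² = 117.2784111639²
eq2: (x − 20.005)² + (y + 33.620)² = 82.6118990473²
eq3: (x + 21.650)² + (y − 11.181)² = 72.4491196536²
eq1−eq3, eq1−eq2 (x²,y² cancel):
  32.076·x + 102.622·y = 6068.285804
  115.386·x + 13.020·y = 5429.202042
det = 32.076·13.020 − 102.622·115.386 = -11423.512572
x = (6068.285804·13.020 − 102.622·5429.202042) / -11423.512572 = 41.856346
y = (32.076·5429.202042 − 6068.285804·115.386) / -11423.512572 = 46.049596

x=41.856 y=46.050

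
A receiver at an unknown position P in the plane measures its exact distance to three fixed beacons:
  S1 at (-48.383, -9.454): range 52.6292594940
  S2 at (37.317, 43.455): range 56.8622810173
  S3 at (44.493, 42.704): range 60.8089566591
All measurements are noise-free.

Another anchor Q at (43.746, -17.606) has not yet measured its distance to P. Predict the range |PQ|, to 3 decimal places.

42.738

eq1: (x + 48.383)² + (y + 9.454)² = 52.6292594940²
eq2: (x − 37.317)² + (y − 43.455)² = 56.8622810173²
eq3: (x − 44.493)² + (y − 42.704)² = 60.8089566591²
eq2−eq1, eq2−eq3 (x²,y² cancel):
  -171.400·x − 105.818·y = -387.122661
  14.352·x − 1.502·y = 57.952944
det = -171.400·-1.502 − -105.818·14.352 = 1776.142736
x = (-387.122661·-1.502 − -105.818·57.952944) / 1776.142736 = 3.780058
y = (-171.400·57.952944 − -387.122661·14.352) / 1776.142736 = -2.464413
|P − Q| = √((3.780058 − 43.746)² + (-2.464413 − -17.606)²) = 42.738088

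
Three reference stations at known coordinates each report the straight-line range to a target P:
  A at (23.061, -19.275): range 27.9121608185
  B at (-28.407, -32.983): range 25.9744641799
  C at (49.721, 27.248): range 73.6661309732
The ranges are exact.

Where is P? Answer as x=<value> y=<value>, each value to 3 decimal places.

eq1: (x − 23.061)² + (y + 19.275)² = 27.9121608185²
eq2: (x + 28.407)² + (y + 32.983)² = 25.9744641799²
eq3: (x − 49.721)² + (y − 27.248)² = 73.6661309732²
eq3−eq1, eq3−eq2 (x²,y² cancel):
  -53.320·x − 93.046·y = 2336.314132
  -156.256·x − 120.462·y = 3432.230656
det = -53.320·-120.462 − -93.046·-156.256 = -8115.961936
x = (2336.314132·-120.462 − -93.046·3432.230656) / -8115.961936 = -4.672060
y = (-53.320·3432.230656 − 2336.314132·-156.256) / -8115.961936 = -22.431914

x=-4.672 y=-22.432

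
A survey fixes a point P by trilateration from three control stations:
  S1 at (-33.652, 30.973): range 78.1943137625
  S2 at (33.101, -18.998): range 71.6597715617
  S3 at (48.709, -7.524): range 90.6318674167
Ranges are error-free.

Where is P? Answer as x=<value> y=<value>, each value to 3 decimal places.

x=-32.769 y=-47.216

eq1: (x + 33.652)² + (y − 30.973)² = 78.1943137625²
eq2: (x − 33.101)² + (y + 18.998)² = 71.6597715617²
eq3: (x − 48.709)² + (y + 7.524)² = 90.6318674167²
eq1−eq2, eq1−eq3 (x²,y² cancel):
  133.506·x − 99.942·y = 344.044217
  164.722·x − 76.994·y = -1762.391263
det = 133.506·-76.994 − -99.942·164.722 = 6183.485160
x = (344.044217·-76.994 − -99.942·-1762.391263) / 6183.485160 = -32.768939
y = (133.506·-1762.391263 − 344.044217·164.722) / 6183.485160 = -47.216327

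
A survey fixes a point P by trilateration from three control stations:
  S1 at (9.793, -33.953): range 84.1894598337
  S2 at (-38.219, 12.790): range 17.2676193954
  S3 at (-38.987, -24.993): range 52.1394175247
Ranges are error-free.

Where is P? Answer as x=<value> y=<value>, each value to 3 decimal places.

x=-49.168 y=26.143

eq1: (x − 9.793)² + (y + 33.953)² = 84.1894598337²
eq2: (x + 38.219)² + (y − 12.790)² = 17.2676193954²
eq3: (x + 38.987)² + (y + 24.993)² = 52.1394175247²
eq3−eq1, eq3−eq2 (x²,y² cancel):
  97.560·x − 17.920·y = -5265.273447
  1.536·x + 75.566·y = 1899.988023
det = 97.560·75.566 − -17.920·1.536 = 7399.744080
x = (-5265.273447·75.566 − -17.920·1899.988023) / 7399.744080 = -49.167629
y = (97.560·1899.988023 − -5265.273447·1.536) / 7399.744080 = 26.142835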